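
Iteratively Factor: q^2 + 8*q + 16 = (q + 4)*(q + 4)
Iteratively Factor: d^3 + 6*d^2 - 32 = (d - 2)*(d^2 + 8*d + 16) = (d - 2)*(d + 4)*(d + 4)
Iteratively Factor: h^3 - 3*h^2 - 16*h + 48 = (h + 4)*(h^2 - 7*h + 12) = (h - 4)*(h + 4)*(h - 3)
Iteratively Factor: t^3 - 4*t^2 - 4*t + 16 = (t - 4)*(t^2 - 4) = (t - 4)*(t + 2)*(t - 2)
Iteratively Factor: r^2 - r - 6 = (r - 3)*(r + 2)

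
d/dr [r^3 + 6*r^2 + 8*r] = 3*r^2 + 12*r + 8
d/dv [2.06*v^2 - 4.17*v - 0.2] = 4.12*v - 4.17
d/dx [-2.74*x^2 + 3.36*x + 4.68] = 3.36 - 5.48*x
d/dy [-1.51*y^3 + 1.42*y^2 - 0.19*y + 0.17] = -4.53*y^2 + 2.84*y - 0.19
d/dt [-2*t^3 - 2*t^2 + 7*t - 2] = -6*t^2 - 4*t + 7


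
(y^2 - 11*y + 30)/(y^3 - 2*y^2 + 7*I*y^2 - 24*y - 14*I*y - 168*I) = (y - 5)/(y^2 + y*(4 + 7*I) + 28*I)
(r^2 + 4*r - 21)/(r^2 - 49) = (r - 3)/(r - 7)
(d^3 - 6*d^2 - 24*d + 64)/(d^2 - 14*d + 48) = (d^2 + 2*d - 8)/(d - 6)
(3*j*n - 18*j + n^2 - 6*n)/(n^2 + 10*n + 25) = (3*j*n - 18*j + n^2 - 6*n)/(n^2 + 10*n + 25)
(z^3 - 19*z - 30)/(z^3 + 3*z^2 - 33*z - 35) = (z^2 + 5*z + 6)/(z^2 + 8*z + 7)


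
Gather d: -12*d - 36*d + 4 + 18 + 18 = 40 - 48*d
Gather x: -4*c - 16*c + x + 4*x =-20*c + 5*x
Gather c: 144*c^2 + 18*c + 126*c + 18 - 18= 144*c^2 + 144*c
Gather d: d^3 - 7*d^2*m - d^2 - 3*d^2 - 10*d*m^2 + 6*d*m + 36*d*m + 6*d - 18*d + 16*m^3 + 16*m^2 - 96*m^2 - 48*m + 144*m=d^3 + d^2*(-7*m - 4) + d*(-10*m^2 + 42*m - 12) + 16*m^3 - 80*m^2 + 96*m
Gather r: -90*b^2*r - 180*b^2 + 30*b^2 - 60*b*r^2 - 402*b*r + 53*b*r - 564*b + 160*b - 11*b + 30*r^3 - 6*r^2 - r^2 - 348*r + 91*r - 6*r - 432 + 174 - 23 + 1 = -150*b^2 - 415*b + 30*r^3 + r^2*(-60*b - 7) + r*(-90*b^2 - 349*b - 263) - 280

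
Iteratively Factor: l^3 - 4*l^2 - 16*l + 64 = (l + 4)*(l^2 - 8*l + 16) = (l - 4)*(l + 4)*(l - 4)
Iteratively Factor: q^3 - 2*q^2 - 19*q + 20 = (q - 5)*(q^2 + 3*q - 4) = (q - 5)*(q - 1)*(q + 4)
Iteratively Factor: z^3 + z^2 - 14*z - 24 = (z + 3)*(z^2 - 2*z - 8) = (z - 4)*(z + 3)*(z + 2)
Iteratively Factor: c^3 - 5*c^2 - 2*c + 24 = (c - 3)*(c^2 - 2*c - 8) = (c - 4)*(c - 3)*(c + 2)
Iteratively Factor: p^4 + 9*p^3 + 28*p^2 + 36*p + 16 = (p + 1)*(p^3 + 8*p^2 + 20*p + 16) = (p + 1)*(p + 2)*(p^2 + 6*p + 8) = (p + 1)*(p + 2)^2*(p + 4)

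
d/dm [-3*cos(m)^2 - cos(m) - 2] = (6*cos(m) + 1)*sin(m)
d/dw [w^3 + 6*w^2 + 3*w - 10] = 3*w^2 + 12*w + 3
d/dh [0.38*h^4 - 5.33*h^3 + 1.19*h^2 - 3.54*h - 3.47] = 1.52*h^3 - 15.99*h^2 + 2.38*h - 3.54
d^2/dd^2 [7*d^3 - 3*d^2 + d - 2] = 42*d - 6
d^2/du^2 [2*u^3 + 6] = 12*u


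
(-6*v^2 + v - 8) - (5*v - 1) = -6*v^2 - 4*v - 7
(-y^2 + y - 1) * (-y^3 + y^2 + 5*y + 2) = y^5 - 2*y^4 - 3*y^3 + 2*y^2 - 3*y - 2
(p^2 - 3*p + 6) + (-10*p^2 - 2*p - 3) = -9*p^2 - 5*p + 3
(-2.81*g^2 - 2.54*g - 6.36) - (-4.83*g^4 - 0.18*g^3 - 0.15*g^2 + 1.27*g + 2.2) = 4.83*g^4 + 0.18*g^3 - 2.66*g^2 - 3.81*g - 8.56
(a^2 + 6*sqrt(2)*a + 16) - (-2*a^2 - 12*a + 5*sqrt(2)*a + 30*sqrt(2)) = 3*a^2 + sqrt(2)*a + 12*a - 30*sqrt(2) + 16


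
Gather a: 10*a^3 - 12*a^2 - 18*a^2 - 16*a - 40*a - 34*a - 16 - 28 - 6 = 10*a^3 - 30*a^2 - 90*a - 50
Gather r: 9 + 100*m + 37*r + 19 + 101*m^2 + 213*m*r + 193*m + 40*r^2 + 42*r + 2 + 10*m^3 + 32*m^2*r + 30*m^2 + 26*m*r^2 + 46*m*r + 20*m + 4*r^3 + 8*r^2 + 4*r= 10*m^3 + 131*m^2 + 313*m + 4*r^3 + r^2*(26*m + 48) + r*(32*m^2 + 259*m + 83) + 30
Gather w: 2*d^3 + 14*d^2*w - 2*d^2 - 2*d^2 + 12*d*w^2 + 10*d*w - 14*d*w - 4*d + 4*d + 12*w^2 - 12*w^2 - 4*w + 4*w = 2*d^3 - 4*d^2 + 12*d*w^2 + w*(14*d^2 - 4*d)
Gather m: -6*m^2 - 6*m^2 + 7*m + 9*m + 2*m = -12*m^2 + 18*m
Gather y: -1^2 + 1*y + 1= y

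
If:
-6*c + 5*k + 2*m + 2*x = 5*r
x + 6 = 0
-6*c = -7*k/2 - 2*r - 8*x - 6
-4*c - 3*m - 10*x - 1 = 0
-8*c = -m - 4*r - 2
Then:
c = 3637/516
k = 6881/387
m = 3974/387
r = 8537/774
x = -6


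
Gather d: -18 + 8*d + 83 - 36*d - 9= 56 - 28*d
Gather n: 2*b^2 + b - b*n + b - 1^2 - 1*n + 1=2*b^2 + 2*b + n*(-b - 1)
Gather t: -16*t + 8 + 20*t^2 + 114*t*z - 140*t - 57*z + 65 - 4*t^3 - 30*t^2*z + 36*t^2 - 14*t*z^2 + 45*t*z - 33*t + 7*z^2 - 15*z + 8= -4*t^3 + t^2*(56 - 30*z) + t*(-14*z^2 + 159*z - 189) + 7*z^2 - 72*z + 81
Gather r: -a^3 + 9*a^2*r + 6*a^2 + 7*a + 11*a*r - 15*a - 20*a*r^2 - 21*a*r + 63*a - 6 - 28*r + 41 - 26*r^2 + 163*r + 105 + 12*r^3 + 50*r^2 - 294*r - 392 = -a^3 + 6*a^2 + 55*a + 12*r^3 + r^2*(24 - 20*a) + r*(9*a^2 - 10*a - 159) - 252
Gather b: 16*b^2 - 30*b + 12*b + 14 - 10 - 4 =16*b^2 - 18*b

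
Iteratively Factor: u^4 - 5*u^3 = (u)*(u^3 - 5*u^2) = u*(u - 5)*(u^2) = u^2*(u - 5)*(u)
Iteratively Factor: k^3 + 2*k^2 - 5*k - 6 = (k + 1)*(k^2 + k - 6) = (k + 1)*(k + 3)*(k - 2)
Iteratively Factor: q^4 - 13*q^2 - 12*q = (q)*(q^3 - 13*q - 12) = q*(q + 1)*(q^2 - q - 12) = q*(q - 4)*(q + 1)*(q + 3)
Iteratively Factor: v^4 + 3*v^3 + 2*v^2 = (v + 1)*(v^3 + 2*v^2) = v*(v + 1)*(v^2 + 2*v) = v*(v + 1)*(v + 2)*(v)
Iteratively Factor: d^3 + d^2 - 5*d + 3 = (d + 3)*(d^2 - 2*d + 1) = (d - 1)*(d + 3)*(d - 1)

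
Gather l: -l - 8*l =-9*l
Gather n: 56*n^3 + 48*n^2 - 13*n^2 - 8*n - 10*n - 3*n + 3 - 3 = 56*n^3 + 35*n^2 - 21*n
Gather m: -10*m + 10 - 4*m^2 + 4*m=-4*m^2 - 6*m + 10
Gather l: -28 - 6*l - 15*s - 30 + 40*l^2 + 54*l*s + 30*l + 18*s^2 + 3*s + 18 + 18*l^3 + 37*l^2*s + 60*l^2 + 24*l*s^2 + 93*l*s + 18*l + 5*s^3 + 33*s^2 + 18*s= 18*l^3 + l^2*(37*s + 100) + l*(24*s^2 + 147*s + 42) + 5*s^3 + 51*s^2 + 6*s - 40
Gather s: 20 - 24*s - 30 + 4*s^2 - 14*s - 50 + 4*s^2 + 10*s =8*s^2 - 28*s - 60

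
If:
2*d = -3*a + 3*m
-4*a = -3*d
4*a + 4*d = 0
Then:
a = 0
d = 0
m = 0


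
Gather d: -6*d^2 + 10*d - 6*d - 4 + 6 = -6*d^2 + 4*d + 2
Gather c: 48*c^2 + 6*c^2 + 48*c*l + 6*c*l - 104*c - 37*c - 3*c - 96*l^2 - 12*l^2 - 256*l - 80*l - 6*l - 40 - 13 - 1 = 54*c^2 + c*(54*l - 144) - 108*l^2 - 342*l - 54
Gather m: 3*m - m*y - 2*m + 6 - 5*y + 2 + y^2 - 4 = m*(1 - y) + y^2 - 5*y + 4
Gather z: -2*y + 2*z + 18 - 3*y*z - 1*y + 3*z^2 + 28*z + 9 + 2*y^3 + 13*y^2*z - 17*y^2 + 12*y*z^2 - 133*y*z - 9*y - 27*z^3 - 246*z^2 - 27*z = 2*y^3 - 17*y^2 - 12*y - 27*z^3 + z^2*(12*y - 243) + z*(13*y^2 - 136*y + 3) + 27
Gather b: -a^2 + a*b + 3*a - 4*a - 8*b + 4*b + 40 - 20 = -a^2 - a + b*(a - 4) + 20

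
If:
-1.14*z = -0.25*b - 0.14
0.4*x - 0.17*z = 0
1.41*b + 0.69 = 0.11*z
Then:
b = -0.49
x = 0.01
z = 0.02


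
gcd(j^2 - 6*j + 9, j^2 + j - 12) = j - 3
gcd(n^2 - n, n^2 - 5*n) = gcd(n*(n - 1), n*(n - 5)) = n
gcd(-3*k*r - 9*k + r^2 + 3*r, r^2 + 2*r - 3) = r + 3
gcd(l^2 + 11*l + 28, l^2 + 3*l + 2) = 1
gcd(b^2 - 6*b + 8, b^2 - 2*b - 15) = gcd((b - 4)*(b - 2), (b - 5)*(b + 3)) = 1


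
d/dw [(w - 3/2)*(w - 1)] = 2*w - 5/2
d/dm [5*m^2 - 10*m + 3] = 10*m - 10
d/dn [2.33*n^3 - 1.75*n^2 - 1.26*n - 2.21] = 6.99*n^2 - 3.5*n - 1.26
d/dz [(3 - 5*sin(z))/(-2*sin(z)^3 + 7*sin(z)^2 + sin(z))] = (-20*sin(z)^3 + 53*sin(z)^2 - 42*sin(z) - 3)*cos(z)/((7*sin(z) + cos(2*z))^2*sin(z)^2)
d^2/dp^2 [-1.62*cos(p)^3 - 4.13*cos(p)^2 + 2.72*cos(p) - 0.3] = -1.505*cos(p) + 8.26*cos(2*p) + 3.645*cos(3*p)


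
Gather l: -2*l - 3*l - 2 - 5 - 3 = -5*l - 10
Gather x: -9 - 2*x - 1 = -2*x - 10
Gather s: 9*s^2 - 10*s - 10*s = 9*s^2 - 20*s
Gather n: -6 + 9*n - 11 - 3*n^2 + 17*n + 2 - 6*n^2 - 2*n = -9*n^2 + 24*n - 15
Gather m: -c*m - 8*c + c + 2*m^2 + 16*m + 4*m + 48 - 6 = -7*c + 2*m^2 + m*(20 - c) + 42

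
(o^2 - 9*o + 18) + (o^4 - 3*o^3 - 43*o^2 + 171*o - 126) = o^4 - 3*o^3 - 42*o^2 + 162*o - 108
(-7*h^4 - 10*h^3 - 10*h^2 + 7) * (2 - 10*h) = 70*h^5 + 86*h^4 + 80*h^3 - 20*h^2 - 70*h + 14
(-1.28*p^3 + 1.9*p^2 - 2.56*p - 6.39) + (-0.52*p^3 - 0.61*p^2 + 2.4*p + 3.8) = -1.8*p^3 + 1.29*p^2 - 0.16*p - 2.59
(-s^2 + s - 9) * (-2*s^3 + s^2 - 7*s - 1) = 2*s^5 - 3*s^4 + 26*s^3 - 15*s^2 + 62*s + 9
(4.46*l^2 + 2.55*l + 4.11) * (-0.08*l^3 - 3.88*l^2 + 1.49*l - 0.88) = -0.3568*l^5 - 17.5088*l^4 - 3.5774*l^3 - 16.0721*l^2 + 3.8799*l - 3.6168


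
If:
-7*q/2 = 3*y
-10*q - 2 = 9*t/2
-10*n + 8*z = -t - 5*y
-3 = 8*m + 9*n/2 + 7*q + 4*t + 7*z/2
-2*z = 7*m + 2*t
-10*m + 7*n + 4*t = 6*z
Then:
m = 88868/751767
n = -56868/250589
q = -53368/250589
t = 21668/751767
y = 186788/751767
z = -110902/250589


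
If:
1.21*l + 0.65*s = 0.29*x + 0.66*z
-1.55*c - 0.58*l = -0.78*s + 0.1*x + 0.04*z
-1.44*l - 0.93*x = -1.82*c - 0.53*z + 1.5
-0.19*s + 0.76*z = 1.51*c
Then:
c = 0.369433740300081*z + 0.0298662667626379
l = 0.206957592919639*z - 0.1787241799172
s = 1.06397395866778*z - 0.237358225324122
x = 0.972419864023513*z - 1.27772104882928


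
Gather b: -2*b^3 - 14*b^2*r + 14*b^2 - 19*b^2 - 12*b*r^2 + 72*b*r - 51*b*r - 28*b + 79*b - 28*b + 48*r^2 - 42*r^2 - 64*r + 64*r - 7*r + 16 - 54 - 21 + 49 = -2*b^3 + b^2*(-14*r - 5) + b*(-12*r^2 + 21*r + 23) + 6*r^2 - 7*r - 10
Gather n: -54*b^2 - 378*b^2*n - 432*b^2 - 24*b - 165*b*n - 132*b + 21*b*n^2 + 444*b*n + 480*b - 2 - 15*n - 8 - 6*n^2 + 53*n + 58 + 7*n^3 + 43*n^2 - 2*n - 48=-486*b^2 + 324*b + 7*n^3 + n^2*(21*b + 37) + n*(-378*b^2 + 279*b + 36)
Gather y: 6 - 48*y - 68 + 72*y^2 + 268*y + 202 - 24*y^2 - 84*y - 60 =48*y^2 + 136*y + 80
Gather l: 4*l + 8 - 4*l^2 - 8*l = -4*l^2 - 4*l + 8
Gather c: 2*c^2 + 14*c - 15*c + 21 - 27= 2*c^2 - c - 6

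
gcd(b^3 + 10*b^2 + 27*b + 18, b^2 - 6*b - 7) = b + 1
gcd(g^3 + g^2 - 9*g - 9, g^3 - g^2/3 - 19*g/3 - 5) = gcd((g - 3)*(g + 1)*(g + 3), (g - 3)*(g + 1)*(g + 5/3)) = g^2 - 2*g - 3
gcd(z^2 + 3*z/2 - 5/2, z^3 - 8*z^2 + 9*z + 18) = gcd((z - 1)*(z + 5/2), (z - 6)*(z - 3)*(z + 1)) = 1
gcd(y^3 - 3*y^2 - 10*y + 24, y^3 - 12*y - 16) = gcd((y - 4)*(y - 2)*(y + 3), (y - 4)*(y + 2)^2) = y - 4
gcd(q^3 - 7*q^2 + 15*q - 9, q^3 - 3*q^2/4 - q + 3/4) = q - 1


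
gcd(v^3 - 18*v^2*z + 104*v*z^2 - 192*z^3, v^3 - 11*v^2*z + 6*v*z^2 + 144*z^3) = v^2 - 14*v*z + 48*z^2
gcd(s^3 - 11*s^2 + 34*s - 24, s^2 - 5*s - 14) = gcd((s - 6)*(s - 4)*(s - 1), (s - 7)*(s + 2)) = 1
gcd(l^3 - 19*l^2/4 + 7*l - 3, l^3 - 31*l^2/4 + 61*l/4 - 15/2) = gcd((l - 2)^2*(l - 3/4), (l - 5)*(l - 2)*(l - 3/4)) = l^2 - 11*l/4 + 3/2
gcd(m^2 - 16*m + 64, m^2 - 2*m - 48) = m - 8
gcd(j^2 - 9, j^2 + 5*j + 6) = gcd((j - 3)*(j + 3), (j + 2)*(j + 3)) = j + 3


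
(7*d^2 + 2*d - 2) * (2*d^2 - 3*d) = 14*d^4 - 17*d^3 - 10*d^2 + 6*d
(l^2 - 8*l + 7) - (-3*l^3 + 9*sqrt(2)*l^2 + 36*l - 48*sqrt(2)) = 3*l^3 - 9*sqrt(2)*l^2 + l^2 - 44*l + 7 + 48*sqrt(2)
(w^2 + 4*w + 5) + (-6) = w^2 + 4*w - 1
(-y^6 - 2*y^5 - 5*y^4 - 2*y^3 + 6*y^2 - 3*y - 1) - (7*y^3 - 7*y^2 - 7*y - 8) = -y^6 - 2*y^5 - 5*y^4 - 9*y^3 + 13*y^2 + 4*y + 7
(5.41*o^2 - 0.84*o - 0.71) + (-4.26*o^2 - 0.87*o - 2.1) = 1.15*o^2 - 1.71*o - 2.81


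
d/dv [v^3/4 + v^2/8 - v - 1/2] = 3*v^2/4 + v/4 - 1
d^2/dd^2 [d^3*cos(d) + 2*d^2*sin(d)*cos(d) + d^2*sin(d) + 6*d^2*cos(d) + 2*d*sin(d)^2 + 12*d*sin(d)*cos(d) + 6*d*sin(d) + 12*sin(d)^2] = -d^3*cos(d) - 7*d^2*sin(d) - 4*d^2*sin(2*d) - 6*d^2*cos(d) - 30*d*sin(d) - 24*d*sin(2*d) + 10*d*cos(d) + 12*d*cos(2*d) + 2*sin(d) + 6*sin(2*d) + 24*cos(d) + 48*cos(2*d)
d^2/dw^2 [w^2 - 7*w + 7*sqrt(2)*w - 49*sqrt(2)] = 2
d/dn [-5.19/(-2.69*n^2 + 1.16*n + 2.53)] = (6.0204 - 27.9222*n)/(-2.69*n^2 + 1.16*n + 2.53)^2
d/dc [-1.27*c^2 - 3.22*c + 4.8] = -2.54*c - 3.22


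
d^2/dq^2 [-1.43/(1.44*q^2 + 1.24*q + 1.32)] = (5.930496*q^2 + 5.106816*q - 1.43*(2.88*q + 1.24)*(5.76*q + 2.48) + 5.436288)/(1.44*q^2 + 1.24*q + 1.32)^3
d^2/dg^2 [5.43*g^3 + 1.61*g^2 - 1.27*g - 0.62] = 32.58*g + 3.22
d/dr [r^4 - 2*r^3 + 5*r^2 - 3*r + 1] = 4*r^3 - 6*r^2 + 10*r - 3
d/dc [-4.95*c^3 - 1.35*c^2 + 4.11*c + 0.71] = -14.85*c^2 - 2.7*c + 4.11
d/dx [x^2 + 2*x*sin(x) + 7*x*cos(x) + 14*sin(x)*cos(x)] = -7*x*sin(x) + 2*x*cos(x) + 2*x + 2*sin(x) + 7*cos(x) + 14*cos(2*x)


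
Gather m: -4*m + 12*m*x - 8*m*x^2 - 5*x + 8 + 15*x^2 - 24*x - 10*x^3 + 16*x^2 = m*(-8*x^2 + 12*x - 4) - 10*x^3 + 31*x^2 - 29*x + 8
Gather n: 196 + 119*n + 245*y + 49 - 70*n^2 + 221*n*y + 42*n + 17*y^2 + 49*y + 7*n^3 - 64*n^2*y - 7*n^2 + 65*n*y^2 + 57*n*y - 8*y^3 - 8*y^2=7*n^3 + n^2*(-64*y - 77) + n*(65*y^2 + 278*y + 161) - 8*y^3 + 9*y^2 + 294*y + 245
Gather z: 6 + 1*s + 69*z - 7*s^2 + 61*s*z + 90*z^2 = -7*s^2 + s + 90*z^2 + z*(61*s + 69) + 6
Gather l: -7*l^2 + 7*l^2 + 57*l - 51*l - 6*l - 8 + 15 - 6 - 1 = 0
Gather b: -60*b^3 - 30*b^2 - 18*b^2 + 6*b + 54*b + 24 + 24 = -60*b^3 - 48*b^2 + 60*b + 48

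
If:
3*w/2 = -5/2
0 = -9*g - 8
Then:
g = -8/9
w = -5/3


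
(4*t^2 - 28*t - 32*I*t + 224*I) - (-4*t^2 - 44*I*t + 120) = 8*t^2 - 28*t + 12*I*t - 120 + 224*I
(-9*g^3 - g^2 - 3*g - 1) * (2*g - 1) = -18*g^4 + 7*g^3 - 5*g^2 + g + 1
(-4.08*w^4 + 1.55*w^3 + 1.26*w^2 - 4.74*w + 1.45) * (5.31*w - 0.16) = -21.6648*w^5 + 8.8833*w^4 + 6.4426*w^3 - 25.371*w^2 + 8.4579*w - 0.232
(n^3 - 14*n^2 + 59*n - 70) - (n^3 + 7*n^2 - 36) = -21*n^2 + 59*n - 34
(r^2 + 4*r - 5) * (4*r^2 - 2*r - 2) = 4*r^4 + 14*r^3 - 30*r^2 + 2*r + 10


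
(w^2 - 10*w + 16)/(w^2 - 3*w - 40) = (w - 2)/(w + 5)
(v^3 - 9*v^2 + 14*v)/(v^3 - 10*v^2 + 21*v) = (v - 2)/(v - 3)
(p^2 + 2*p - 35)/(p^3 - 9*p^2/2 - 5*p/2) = 2*(p + 7)/(p*(2*p + 1))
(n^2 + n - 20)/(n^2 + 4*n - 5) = (n - 4)/(n - 1)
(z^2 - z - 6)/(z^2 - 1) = (z^2 - z - 6)/(z^2 - 1)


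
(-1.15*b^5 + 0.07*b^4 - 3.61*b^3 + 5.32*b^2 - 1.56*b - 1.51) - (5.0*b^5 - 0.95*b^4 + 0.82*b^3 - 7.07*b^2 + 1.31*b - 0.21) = -6.15*b^5 + 1.02*b^4 - 4.43*b^3 + 12.39*b^2 - 2.87*b - 1.3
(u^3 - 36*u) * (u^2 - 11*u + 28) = u^5 - 11*u^4 - 8*u^3 + 396*u^2 - 1008*u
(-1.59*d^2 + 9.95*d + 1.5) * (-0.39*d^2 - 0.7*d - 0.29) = 0.6201*d^4 - 2.7675*d^3 - 7.0889*d^2 - 3.9355*d - 0.435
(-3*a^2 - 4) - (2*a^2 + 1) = -5*a^2 - 5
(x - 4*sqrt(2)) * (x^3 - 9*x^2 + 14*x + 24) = x^4 - 9*x^3 - 4*sqrt(2)*x^3 + 14*x^2 + 36*sqrt(2)*x^2 - 56*sqrt(2)*x + 24*x - 96*sqrt(2)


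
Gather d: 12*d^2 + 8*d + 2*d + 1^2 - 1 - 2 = 12*d^2 + 10*d - 2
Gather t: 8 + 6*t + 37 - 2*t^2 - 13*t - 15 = -2*t^2 - 7*t + 30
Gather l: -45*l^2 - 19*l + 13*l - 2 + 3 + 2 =-45*l^2 - 6*l + 3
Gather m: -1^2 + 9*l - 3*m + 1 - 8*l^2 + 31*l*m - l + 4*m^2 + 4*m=-8*l^2 + 8*l + 4*m^2 + m*(31*l + 1)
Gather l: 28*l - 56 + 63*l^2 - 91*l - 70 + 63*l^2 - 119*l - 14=126*l^2 - 182*l - 140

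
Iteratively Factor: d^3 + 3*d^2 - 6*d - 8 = (d + 4)*(d^2 - d - 2) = (d - 2)*(d + 4)*(d + 1)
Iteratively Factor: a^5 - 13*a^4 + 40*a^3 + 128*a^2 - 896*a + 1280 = (a - 4)*(a^4 - 9*a^3 + 4*a^2 + 144*a - 320) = (a - 5)*(a - 4)*(a^3 - 4*a^2 - 16*a + 64) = (a - 5)*(a - 4)*(a + 4)*(a^2 - 8*a + 16) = (a - 5)*(a - 4)^2*(a + 4)*(a - 4)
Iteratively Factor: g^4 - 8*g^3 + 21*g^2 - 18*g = (g - 3)*(g^3 - 5*g^2 + 6*g) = g*(g - 3)*(g^2 - 5*g + 6) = g*(g - 3)*(g - 2)*(g - 3)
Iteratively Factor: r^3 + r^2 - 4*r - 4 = (r + 1)*(r^2 - 4) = (r - 2)*(r + 1)*(r + 2)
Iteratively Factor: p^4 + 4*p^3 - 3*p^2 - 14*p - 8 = (p - 2)*(p^3 + 6*p^2 + 9*p + 4) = (p - 2)*(p + 1)*(p^2 + 5*p + 4) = (p - 2)*(p + 1)*(p + 4)*(p + 1)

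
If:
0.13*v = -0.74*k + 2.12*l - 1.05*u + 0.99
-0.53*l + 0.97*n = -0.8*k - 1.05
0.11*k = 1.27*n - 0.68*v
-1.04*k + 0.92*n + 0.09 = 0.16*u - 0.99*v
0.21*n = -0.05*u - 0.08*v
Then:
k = -0.86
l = 0.15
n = -0.29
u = 1.90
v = -0.41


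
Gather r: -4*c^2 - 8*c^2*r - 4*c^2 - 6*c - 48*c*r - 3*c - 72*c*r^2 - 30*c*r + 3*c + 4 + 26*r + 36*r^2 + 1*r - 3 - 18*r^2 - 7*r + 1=-8*c^2 - 6*c + r^2*(18 - 72*c) + r*(-8*c^2 - 78*c + 20) + 2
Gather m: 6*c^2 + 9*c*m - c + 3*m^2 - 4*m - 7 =6*c^2 - c + 3*m^2 + m*(9*c - 4) - 7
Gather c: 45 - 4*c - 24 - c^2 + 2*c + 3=-c^2 - 2*c + 24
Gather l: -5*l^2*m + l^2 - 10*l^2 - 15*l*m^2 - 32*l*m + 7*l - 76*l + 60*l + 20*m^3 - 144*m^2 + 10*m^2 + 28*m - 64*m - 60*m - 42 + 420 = l^2*(-5*m - 9) + l*(-15*m^2 - 32*m - 9) + 20*m^3 - 134*m^2 - 96*m + 378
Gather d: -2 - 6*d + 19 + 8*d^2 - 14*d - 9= 8*d^2 - 20*d + 8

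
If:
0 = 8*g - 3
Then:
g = 3/8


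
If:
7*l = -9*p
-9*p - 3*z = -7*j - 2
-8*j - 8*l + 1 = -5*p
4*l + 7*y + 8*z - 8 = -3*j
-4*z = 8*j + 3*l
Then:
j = -41/100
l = 9/25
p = -7/25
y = 339/700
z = 11/20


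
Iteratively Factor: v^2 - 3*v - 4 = (v + 1)*(v - 4)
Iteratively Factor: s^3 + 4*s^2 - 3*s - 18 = (s + 3)*(s^2 + s - 6) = (s + 3)^2*(s - 2)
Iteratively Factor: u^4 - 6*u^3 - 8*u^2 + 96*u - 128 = (u + 4)*(u^3 - 10*u^2 + 32*u - 32) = (u - 2)*(u + 4)*(u^2 - 8*u + 16) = (u - 4)*(u - 2)*(u + 4)*(u - 4)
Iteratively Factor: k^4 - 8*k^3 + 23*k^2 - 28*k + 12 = (k - 3)*(k^3 - 5*k^2 + 8*k - 4) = (k - 3)*(k - 1)*(k^2 - 4*k + 4) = (k - 3)*(k - 2)*(k - 1)*(k - 2)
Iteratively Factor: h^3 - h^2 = (h)*(h^2 - h) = h*(h - 1)*(h)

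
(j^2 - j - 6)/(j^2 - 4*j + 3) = (j + 2)/(j - 1)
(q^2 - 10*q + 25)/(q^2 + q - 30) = (q - 5)/(q + 6)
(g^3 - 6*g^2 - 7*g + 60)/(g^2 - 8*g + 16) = (g^2 - 2*g - 15)/(g - 4)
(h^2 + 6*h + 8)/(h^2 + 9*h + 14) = (h + 4)/(h + 7)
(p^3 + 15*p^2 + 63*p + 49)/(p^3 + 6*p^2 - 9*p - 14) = (p + 7)/(p - 2)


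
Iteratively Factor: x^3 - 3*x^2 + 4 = (x - 2)*(x^2 - x - 2) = (x - 2)^2*(x + 1)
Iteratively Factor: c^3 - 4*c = (c)*(c^2 - 4) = c*(c + 2)*(c - 2)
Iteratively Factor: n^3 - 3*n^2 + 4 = (n - 2)*(n^2 - n - 2) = (n - 2)*(n + 1)*(n - 2)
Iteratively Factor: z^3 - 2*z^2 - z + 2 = (z - 2)*(z^2 - 1) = (z - 2)*(z - 1)*(z + 1)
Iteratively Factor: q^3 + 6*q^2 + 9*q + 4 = (q + 1)*(q^2 + 5*q + 4) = (q + 1)*(q + 4)*(q + 1)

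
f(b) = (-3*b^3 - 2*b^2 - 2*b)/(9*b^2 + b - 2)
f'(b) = (-18*b - 1)*(-3*b^3 - 2*b^2 - 2*b)/(9*b^2 + b - 2)^2 + (-9*b^2 - 4*b - 2)/(9*b^2 + b - 2)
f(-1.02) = 0.50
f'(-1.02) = 0.21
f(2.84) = -1.23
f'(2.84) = -0.30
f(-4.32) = 1.32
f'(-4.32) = -0.32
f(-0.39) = -0.64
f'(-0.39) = 5.55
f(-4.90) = 1.50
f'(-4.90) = -0.32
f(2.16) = -1.04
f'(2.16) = -0.26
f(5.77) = -2.16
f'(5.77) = -0.32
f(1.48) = -0.89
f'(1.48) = -0.16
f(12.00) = -4.21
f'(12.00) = -0.33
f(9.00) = -3.22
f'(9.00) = -0.33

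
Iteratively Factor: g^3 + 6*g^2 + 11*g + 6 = (g + 1)*(g^2 + 5*g + 6) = (g + 1)*(g + 3)*(g + 2)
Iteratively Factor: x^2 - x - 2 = (x - 2)*(x + 1)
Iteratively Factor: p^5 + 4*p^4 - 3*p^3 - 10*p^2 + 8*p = (p - 1)*(p^4 + 5*p^3 + 2*p^2 - 8*p) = (p - 1)*(p + 2)*(p^3 + 3*p^2 - 4*p) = (p - 1)^2*(p + 2)*(p^2 + 4*p) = p*(p - 1)^2*(p + 2)*(p + 4)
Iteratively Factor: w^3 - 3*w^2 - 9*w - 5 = (w + 1)*(w^2 - 4*w - 5) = (w - 5)*(w + 1)*(w + 1)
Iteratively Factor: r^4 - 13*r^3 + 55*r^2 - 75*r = (r - 3)*(r^3 - 10*r^2 + 25*r) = r*(r - 3)*(r^2 - 10*r + 25) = r*(r - 5)*(r - 3)*(r - 5)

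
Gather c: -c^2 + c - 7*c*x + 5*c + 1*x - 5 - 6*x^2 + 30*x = -c^2 + c*(6 - 7*x) - 6*x^2 + 31*x - 5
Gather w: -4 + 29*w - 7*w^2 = -7*w^2 + 29*w - 4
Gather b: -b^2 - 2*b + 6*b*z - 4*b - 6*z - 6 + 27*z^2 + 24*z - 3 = -b^2 + b*(6*z - 6) + 27*z^2 + 18*z - 9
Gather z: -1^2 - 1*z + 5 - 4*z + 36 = 40 - 5*z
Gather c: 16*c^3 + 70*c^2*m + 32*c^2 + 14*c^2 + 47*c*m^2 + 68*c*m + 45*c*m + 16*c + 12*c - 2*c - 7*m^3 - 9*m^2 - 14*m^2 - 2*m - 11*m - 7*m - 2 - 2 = 16*c^3 + c^2*(70*m + 46) + c*(47*m^2 + 113*m + 26) - 7*m^3 - 23*m^2 - 20*m - 4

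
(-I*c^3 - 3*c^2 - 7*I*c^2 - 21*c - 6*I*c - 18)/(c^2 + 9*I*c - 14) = (-I*c^3 + c^2*(-3 - 7*I) + c*(-21 - 6*I) - 18)/(c^2 + 9*I*c - 14)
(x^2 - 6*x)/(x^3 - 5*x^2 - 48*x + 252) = x/(x^2 + x - 42)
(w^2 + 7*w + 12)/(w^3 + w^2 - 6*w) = (w + 4)/(w*(w - 2))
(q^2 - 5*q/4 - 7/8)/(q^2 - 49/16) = 2*(2*q + 1)/(4*q + 7)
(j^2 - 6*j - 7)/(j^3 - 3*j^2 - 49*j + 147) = (j + 1)/(j^2 + 4*j - 21)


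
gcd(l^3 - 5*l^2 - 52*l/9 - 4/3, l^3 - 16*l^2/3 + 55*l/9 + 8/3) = l + 1/3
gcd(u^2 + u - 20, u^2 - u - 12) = u - 4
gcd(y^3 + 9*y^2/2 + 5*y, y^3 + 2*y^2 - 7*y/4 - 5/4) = y + 5/2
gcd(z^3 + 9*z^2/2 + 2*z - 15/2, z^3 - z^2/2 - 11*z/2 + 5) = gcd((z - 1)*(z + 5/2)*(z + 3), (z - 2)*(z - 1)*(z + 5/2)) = z^2 + 3*z/2 - 5/2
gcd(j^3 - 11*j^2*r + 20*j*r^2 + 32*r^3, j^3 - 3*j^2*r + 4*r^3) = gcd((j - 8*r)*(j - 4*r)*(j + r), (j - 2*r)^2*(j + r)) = j + r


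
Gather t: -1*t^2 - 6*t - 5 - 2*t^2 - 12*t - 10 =-3*t^2 - 18*t - 15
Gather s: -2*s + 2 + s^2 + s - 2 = s^2 - s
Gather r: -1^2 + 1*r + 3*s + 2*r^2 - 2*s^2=2*r^2 + r - 2*s^2 + 3*s - 1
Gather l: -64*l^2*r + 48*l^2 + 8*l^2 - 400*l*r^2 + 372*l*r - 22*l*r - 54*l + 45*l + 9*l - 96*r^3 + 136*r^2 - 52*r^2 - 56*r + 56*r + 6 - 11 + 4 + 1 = l^2*(56 - 64*r) + l*(-400*r^2 + 350*r) - 96*r^3 + 84*r^2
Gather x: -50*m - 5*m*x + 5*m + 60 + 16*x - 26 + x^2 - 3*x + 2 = -45*m + x^2 + x*(13 - 5*m) + 36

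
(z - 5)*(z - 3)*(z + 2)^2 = z^4 - 4*z^3 - 13*z^2 + 28*z + 60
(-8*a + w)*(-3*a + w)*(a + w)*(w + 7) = 24*a^3*w + 168*a^3 + 13*a^2*w^2 + 91*a^2*w - 10*a*w^3 - 70*a*w^2 + w^4 + 7*w^3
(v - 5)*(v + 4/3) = v^2 - 11*v/3 - 20/3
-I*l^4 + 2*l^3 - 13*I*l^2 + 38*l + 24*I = (l - 4*I)*(l + 2*I)*(l + 3*I)*(-I*l + 1)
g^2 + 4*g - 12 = (g - 2)*(g + 6)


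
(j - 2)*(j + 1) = j^2 - j - 2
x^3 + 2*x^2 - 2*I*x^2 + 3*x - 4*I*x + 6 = (x + 2)*(x - 3*I)*(x + I)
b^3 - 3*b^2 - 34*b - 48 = (b - 8)*(b + 2)*(b + 3)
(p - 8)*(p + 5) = p^2 - 3*p - 40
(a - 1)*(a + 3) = a^2 + 2*a - 3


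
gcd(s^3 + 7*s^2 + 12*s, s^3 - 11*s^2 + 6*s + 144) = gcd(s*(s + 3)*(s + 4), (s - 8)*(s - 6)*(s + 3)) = s + 3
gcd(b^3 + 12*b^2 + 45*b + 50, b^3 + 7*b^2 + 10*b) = b^2 + 7*b + 10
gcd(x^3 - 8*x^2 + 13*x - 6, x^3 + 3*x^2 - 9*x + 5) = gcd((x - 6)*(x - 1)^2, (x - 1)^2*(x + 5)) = x^2 - 2*x + 1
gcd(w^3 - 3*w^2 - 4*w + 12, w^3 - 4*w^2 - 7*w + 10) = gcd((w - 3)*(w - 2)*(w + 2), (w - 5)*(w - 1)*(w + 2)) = w + 2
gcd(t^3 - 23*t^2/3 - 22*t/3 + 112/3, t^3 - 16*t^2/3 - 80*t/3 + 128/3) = t - 8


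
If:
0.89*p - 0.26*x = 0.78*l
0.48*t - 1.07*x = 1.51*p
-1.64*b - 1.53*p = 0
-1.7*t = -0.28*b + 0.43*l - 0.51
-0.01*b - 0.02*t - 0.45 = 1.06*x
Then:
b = -0.31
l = 0.53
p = 0.34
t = 0.12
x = -0.42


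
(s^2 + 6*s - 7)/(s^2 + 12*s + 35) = (s - 1)/(s + 5)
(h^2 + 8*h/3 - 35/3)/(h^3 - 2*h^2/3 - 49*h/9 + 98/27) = 9*(h + 5)/(9*h^2 + 15*h - 14)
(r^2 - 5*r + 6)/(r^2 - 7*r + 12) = (r - 2)/(r - 4)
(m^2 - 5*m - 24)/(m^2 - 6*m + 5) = (m^2 - 5*m - 24)/(m^2 - 6*m + 5)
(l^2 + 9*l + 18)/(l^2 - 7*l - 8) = (l^2 + 9*l + 18)/(l^2 - 7*l - 8)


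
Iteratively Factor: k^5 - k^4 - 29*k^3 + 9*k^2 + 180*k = (k - 3)*(k^4 + 2*k^3 - 23*k^2 - 60*k) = k*(k - 3)*(k^3 + 2*k^2 - 23*k - 60) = k*(k - 3)*(k + 4)*(k^2 - 2*k - 15) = k*(k - 3)*(k + 3)*(k + 4)*(k - 5)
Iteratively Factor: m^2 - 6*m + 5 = (m - 5)*(m - 1)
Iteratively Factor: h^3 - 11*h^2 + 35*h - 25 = (h - 5)*(h^2 - 6*h + 5) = (h - 5)^2*(h - 1)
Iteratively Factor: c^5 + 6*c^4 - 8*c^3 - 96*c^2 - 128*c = (c - 4)*(c^4 + 10*c^3 + 32*c^2 + 32*c) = (c - 4)*(c + 4)*(c^3 + 6*c^2 + 8*c) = (c - 4)*(c + 2)*(c + 4)*(c^2 + 4*c) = c*(c - 4)*(c + 2)*(c + 4)*(c + 4)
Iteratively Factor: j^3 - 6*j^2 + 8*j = (j - 2)*(j^2 - 4*j) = (j - 4)*(j - 2)*(j)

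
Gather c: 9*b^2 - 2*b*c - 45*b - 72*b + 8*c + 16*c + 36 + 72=9*b^2 - 117*b + c*(24 - 2*b) + 108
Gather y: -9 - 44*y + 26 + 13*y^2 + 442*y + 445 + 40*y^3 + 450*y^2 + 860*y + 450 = 40*y^3 + 463*y^2 + 1258*y + 912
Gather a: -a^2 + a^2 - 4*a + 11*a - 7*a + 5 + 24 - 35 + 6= 0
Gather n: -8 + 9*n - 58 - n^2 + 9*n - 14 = -n^2 + 18*n - 80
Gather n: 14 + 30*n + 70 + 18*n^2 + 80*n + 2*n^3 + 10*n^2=2*n^3 + 28*n^2 + 110*n + 84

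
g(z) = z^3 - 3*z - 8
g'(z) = 3*z^2 - 3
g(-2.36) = -14.06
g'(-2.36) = 13.71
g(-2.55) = -16.93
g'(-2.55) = 16.51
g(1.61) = -8.66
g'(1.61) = 4.78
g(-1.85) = -8.78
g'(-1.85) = 7.27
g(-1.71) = -7.87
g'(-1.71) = 5.77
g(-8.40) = -575.50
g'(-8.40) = 208.68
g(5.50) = 141.88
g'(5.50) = 87.75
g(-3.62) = -44.58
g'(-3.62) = 36.31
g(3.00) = 10.00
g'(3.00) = 24.00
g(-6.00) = -206.00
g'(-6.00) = 105.00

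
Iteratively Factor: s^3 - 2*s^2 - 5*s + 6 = (s - 3)*(s^2 + s - 2) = (s - 3)*(s + 2)*(s - 1)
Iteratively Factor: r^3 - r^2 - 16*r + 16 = (r - 4)*(r^2 + 3*r - 4) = (r - 4)*(r - 1)*(r + 4)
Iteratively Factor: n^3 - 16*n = (n - 4)*(n^2 + 4*n) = n*(n - 4)*(n + 4)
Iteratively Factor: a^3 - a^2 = (a - 1)*(a^2) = a*(a - 1)*(a)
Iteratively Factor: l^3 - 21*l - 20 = (l - 5)*(l^2 + 5*l + 4) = (l - 5)*(l + 4)*(l + 1)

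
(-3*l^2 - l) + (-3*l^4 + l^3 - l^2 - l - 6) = -3*l^4 + l^3 - 4*l^2 - 2*l - 6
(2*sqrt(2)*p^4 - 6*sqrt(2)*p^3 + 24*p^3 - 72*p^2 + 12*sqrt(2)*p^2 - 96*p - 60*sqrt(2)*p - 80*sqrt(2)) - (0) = 2*sqrt(2)*p^4 - 6*sqrt(2)*p^3 + 24*p^3 - 72*p^2 + 12*sqrt(2)*p^2 - 96*p - 60*sqrt(2)*p - 80*sqrt(2)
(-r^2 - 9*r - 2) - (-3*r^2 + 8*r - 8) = 2*r^2 - 17*r + 6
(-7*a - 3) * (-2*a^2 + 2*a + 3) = 14*a^3 - 8*a^2 - 27*a - 9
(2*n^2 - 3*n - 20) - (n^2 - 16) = n^2 - 3*n - 4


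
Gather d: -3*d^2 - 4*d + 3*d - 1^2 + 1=-3*d^2 - d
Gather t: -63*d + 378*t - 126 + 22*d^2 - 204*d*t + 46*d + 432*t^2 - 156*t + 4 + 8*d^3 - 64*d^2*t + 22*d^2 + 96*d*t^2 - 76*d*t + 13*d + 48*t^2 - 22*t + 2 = 8*d^3 + 44*d^2 - 4*d + t^2*(96*d + 480) + t*(-64*d^2 - 280*d + 200) - 120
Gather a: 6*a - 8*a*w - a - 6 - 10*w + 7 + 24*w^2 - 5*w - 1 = a*(5 - 8*w) + 24*w^2 - 15*w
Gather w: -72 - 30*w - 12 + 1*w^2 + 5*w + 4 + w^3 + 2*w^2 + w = w^3 + 3*w^2 - 24*w - 80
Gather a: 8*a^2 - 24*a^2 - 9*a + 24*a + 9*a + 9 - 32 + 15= -16*a^2 + 24*a - 8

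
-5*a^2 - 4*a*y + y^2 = (-5*a + y)*(a + y)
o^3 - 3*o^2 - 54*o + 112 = (o - 8)*(o - 2)*(o + 7)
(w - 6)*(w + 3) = w^2 - 3*w - 18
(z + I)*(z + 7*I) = z^2 + 8*I*z - 7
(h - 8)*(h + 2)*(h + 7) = h^3 + h^2 - 58*h - 112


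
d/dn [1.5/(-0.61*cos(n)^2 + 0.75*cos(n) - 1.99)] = (1.125 - 1.83*cos(n))*sin(n)/(0.61*cos(n)^2 - 0.75*cos(n) + 1.99)^2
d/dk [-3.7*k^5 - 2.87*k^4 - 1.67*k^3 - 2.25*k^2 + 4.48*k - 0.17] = -18.5*k^4 - 11.48*k^3 - 5.01*k^2 - 4.5*k + 4.48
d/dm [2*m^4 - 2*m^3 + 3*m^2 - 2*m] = 8*m^3 - 6*m^2 + 6*m - 2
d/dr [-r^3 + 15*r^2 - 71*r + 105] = -3*r^2 + 30*r - 71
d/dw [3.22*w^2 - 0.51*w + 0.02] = 6.44*w - 0.51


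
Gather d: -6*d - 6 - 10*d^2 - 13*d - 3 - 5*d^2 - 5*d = -15*d^2 - 24*d - 9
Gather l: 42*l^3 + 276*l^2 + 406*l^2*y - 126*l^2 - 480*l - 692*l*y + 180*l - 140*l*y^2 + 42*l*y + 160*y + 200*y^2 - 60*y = 42*l^3 + l^2*(406*y + 150) + l*(-140*y^2 - 650*y - 300) + 200*y^2 + 100*y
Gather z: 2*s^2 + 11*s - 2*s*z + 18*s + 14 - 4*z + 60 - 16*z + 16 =2*s^2 + 29*s + z*(-2*s - 20) + 90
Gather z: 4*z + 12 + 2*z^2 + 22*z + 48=2*z^2 + 26*z + 60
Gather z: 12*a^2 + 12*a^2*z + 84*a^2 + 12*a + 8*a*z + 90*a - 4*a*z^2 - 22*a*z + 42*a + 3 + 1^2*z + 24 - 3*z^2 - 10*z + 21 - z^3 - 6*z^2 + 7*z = 96*a^2 + 144*a - z^3 + z^2*(-4*a - 9) + z*(12*a^2 - 14*a - 2) + 48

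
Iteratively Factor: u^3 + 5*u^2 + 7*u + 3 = (u + 1)*(u^2 + 4*u + 3) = (u + 1)*(u + 3)*(u + 1)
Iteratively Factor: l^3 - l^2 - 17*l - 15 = (l + 1)*(l^2 - 2*l - 15) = (l - 5)*(l + 1)*(l + 3)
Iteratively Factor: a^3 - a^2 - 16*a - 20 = (a + 2)*(a^2 - 3*a - 10) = (a - 5)*(a + 2)*(a + 2)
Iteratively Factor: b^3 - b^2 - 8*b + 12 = (b - 2)*(b^2 + b - 6) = (b - 2)^2*(b + 3)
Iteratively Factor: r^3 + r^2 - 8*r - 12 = (r + 2)*(r^2 - r - 6) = (r + 2)^2*(r - 3)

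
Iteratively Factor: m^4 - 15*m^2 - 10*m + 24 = (m - 4)*(m^3 + 4*m^2 + m - 6) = (m - 4)*(m + 3)*(m^2 + m - 2) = (m - 4)*(m - 1)*(m + 3)*(m + 2)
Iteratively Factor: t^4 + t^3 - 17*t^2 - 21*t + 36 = (t - 1)*(t^3 + 2*t^2 - 15*t - 36) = (t - 4)*(t - 1)*(t^2 + 6*t + 9) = (t - 4)*(t - 1)*(t + 3)*(t + 3)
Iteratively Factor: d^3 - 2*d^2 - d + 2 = (d + 1)*(d^2 - 3*d + 2) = (d - 2)*(d + 1)*(d - 1)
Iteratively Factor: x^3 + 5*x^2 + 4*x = (x)*(x^2 + 5*x + 4) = x*(x + 1)*(x + 4)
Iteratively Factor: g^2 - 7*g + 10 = (g - 2)*(g - 5)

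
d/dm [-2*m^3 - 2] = -6*m^2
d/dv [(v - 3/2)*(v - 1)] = 2*v - 5/2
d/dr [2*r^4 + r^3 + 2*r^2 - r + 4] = 8*r^3 + 3*r^2 + 4*r - 1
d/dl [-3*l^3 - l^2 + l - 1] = -9*l^2 - 2*l + 1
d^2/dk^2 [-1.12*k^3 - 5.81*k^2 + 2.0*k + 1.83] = -6.72*k - 11.62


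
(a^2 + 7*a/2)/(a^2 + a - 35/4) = 2*a/(2*a - 5)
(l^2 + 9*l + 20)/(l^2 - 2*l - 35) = (l + 4)/(l - 7)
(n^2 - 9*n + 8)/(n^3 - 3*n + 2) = (n - 8)/(n^2 + n - 2)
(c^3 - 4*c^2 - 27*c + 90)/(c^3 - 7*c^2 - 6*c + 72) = (c^2 + 2*c - 15)/(c^2 - c - 12)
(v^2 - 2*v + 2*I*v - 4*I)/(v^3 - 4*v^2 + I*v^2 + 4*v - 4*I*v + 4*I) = (v + 2*I)/(v^2 + v*(-2 + I) - 2*I)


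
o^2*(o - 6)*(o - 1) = o^4 - 7*o^3 + 6*o^2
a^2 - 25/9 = (a - 5/3)*(a + 5/3)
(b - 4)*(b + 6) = b^2 + 2*b - 24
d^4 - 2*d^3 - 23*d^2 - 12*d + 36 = (d - 6)*(d - 1)*(d + 2)*(d + 3)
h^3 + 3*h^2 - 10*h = h*(h - 2)*(h + 5)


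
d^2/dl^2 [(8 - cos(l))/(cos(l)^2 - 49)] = (8*(8 - cos(l))*sin(l)^2*cos(l)^2 + (cos(l)^2 - 49)^2*cos(l) + 2*(cos(l)^2 - 49)*(8*cos(2*l) - cos(3*l)))/(cos(l)^2 - 49)^3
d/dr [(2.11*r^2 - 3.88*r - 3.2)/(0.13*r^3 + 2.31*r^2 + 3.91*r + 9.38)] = (-0.2743*r^4 + 1.0088*r^3 + 18.4609*r^2 + 54.3676*r - 23.8824)/(0.0169*r^6 + 0.6006*r^5 + 6.3527*r^4 + 20.503*r^3 + 58.6237*r^2 + 73.3516*r + 87.9844)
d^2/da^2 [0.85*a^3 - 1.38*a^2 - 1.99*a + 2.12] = 5.1*a - 2.76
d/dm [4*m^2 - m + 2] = 8*m - 1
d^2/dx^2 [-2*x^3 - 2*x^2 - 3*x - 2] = -12*x - 4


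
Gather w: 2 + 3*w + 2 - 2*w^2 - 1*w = -2*w^2 + 2*w + 4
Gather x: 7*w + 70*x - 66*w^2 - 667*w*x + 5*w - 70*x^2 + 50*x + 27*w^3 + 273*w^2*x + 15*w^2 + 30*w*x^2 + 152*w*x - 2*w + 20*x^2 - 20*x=27*w^3 - 51*w^2 + 10*w + x^2*(30*w - 50) + x*(273*w^2 - 515*w + 100)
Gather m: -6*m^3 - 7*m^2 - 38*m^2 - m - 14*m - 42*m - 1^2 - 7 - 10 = -6*m^3 - 45*m^2 - 57*m - 18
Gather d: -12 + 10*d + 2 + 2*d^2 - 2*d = 2*d^2 + 8*d - 10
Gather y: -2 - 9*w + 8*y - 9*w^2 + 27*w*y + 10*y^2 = -9*w^2 - 9*w + 10*y^2 + y*(27*w + 8) - 2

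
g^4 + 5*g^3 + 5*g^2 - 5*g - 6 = (g - 1)*(g + 1)*(g + 2)*(g + 3)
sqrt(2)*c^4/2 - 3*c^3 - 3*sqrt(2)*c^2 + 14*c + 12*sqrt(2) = (c - 3*sqrt(2))*(c - 2*sqrt(2))*(c + sqrt(2))*(sqrt(2)*c/2 + 1)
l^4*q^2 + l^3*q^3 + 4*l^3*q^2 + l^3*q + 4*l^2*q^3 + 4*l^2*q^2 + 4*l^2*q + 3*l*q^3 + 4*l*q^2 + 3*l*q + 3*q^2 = (l + 3)*(l + q)*(l*q + 1)*(l*q + q)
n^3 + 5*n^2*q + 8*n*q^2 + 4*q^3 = (n + q)*(n + 2*q)^2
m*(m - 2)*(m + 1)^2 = m^4 - 3*m^2 - 2*m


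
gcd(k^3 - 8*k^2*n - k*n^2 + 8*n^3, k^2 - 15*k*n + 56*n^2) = k - 8*n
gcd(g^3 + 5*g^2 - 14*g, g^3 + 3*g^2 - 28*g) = g^2 + 7*g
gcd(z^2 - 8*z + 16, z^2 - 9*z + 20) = z - 4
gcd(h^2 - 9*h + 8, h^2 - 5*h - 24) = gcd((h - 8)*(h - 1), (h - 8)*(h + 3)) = h - 8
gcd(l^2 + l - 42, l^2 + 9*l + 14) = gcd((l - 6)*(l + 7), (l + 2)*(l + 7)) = l + 7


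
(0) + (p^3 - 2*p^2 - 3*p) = p^3 - 2*p^2 - 3*p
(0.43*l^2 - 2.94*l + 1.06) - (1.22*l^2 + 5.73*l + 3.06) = -0.79*l^2 - 8.67*l - 2.0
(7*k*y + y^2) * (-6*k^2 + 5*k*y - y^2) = -42*k^3*y + 29*k^2*y^2 - 2*k*y^3 - y^4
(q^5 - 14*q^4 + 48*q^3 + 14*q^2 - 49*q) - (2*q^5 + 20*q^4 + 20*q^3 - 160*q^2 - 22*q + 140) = -q^5 - 34*q^4 + 28*q^3 + 174*q^2 - 27*q - 140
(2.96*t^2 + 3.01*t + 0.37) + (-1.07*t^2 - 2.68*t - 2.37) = 1.89*t^2 + 0.33*t - 2.0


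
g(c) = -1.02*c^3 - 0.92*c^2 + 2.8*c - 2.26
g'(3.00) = -30.26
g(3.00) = -29.68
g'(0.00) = 2.80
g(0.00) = -2.26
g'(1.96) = -12.56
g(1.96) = -7.99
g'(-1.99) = -5.66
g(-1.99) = -3.44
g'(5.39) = -96.02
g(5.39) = -173.62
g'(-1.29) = 0.08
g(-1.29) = -5.21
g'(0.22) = 2.25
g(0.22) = -1.70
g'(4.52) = -68.03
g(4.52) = -102.59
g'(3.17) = -33.78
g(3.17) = -35.12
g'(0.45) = 1.35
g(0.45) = -1.28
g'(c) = -3.06*c^2 - 1.84*c + 2.8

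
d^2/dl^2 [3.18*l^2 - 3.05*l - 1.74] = 6.36000000000000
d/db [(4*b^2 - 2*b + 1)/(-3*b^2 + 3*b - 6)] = (2*b^2 - 14*b + 3)/(3*(b^4 - 2*b^3 + 5*b^2 - 4*b + 4))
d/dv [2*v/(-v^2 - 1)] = 2*(v^2 - 1)/(v^2 + 1)^2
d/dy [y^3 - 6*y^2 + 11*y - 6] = 3*y^2 - 12*y + 11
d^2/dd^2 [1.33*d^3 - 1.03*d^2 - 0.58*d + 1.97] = 7.98*d - 2.06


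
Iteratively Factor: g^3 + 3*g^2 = (g)*(g^2 + 3*g) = g*(g + 3)*(g)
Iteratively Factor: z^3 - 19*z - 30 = (z + 2)*(z^2 - 2*z - 15) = (z - 5)*(z + 2)*(z + 3)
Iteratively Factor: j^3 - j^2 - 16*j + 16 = (j + 4)*(j^2 - 5*j + 4) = (j - 4)*(j + 4)*(j - 1)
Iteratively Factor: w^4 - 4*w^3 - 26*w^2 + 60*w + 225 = (w + 3)*(w^3 - 7*w^2 - 5*w + 75) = (w + 3)^2*(w^2 - 10*w + 25) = (w - 5)*(w + 3)^2*(w - 5)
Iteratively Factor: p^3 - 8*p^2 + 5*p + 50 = (p - 5)*(p^2 - 3*p - 10) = (p - 5)*(p + 2)*(p - 5)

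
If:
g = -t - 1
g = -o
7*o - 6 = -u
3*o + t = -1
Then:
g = 0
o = 0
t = -1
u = 6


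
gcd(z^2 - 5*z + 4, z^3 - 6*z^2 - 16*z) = 1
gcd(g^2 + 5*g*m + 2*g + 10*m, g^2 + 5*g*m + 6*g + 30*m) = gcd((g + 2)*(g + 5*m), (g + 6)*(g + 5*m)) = g + 5*m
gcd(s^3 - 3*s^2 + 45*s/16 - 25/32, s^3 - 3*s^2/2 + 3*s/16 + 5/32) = s^2 - 7*s/4 + 5/8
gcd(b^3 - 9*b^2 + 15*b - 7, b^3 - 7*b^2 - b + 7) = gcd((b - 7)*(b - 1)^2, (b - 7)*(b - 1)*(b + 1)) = b^2 - 8*b + 7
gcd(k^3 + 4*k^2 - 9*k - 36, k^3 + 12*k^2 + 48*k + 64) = k + 4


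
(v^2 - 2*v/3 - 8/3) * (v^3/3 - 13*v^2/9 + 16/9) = v^5/3 - 5*v^4/3 + 2*v^3/27 + 152*v^2/27 - 32*v/27 - 128/27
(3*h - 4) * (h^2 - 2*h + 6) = 3*h^3 - 10*h^2 + 26*h - 24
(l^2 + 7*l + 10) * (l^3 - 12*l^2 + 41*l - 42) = l^5 - 5*l^4 - 33*l^3 + 125*l^2 + 116*l - 420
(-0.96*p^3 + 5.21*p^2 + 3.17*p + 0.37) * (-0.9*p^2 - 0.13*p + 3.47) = 0.864*p^5 - 4.5642*p^4 - 6.8615*p^3 + 17.3336*p^2 + 10.9518*p + 1.2839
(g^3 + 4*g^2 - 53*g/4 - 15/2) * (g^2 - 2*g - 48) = g^5 + 2*g^4 - 277*g^3/4 - 173*g^2 + 651*g + 360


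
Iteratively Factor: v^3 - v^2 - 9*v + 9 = (v + 3)*(v^2 - 4*v + 3) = (v - 3)*(v + 3)*(v - 1)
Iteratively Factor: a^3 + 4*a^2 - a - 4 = (a - 1)*(a^2 + 5*a + 4) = (a - 1)*(a + 4)*(a + 1)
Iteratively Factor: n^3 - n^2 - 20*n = (n)*(n^2 - n - 20) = n*(n + 4)*(n - 5)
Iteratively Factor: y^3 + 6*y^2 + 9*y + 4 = (y + 1)*(y^2 + 5*y + 4) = (y + 1)^2*(y + 4)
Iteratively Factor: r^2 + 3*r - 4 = (r + 4)*(r - 1)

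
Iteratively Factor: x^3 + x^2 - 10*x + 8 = (x - 2)*(x^2 + 3*x - 4) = (x - 2)*(x - 1)*(x + 4)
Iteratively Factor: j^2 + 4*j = (j + 4)*(j)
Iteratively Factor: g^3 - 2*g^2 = (g - 2)*(g^2) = g*(g - 2)*(g)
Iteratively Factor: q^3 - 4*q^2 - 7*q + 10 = (q - 1)*(q^2 - 3*q - 10) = (q - 5)*(q - 1)*(q + 2)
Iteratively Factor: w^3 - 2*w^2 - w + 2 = (w - 2)*(w^2 - 1) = (w - 2)*(w + 1)*(w - 1)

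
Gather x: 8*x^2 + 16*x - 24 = 8*x^2 + 16*x - 24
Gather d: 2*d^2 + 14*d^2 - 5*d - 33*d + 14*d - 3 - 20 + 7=16*d^2 - 24*d - 16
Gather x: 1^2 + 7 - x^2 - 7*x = -x^2 - 7*x + 8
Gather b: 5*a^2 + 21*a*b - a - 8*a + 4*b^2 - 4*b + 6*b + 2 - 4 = 5*a^2 - 9*a + 4*b^2 + b*(21*a + 2) - 2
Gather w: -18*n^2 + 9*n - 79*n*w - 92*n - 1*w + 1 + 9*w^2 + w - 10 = -18*n^2 - 79*n*w - 83*n + 9*w^2 - 9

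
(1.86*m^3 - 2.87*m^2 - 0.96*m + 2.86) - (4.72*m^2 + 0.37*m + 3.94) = 1.86*m^3 - 7.59*m^2 - 1.33*m - 1.08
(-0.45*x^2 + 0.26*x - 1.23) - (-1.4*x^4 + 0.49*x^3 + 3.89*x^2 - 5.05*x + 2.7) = 1.4*x^4 - 0.49*x^3 - 4.34*x^2 + 5.31*x - 3.93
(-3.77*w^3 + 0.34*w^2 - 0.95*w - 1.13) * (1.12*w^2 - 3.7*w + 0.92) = -4.2224*w^5 + 14.3298*w^4 - 5.7904*w^3 + 2.5622*w^2 + 3.307*w - 1.0396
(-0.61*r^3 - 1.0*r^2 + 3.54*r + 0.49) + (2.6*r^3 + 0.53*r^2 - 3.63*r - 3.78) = 1.99*r^3 - 0.47*r^2 - 0.0899999999999999*r - 3.29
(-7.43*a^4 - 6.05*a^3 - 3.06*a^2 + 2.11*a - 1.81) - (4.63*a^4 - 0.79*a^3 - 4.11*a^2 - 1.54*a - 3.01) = -12.06*a^4 - 5.26*a^3 + 1.05*a^2 + 3.65*a + 1.2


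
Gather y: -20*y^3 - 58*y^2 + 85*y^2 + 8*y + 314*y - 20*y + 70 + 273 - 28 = -20*y^3 + 27*y^2 + 302*y + 315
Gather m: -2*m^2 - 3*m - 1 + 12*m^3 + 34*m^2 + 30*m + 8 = 12*m^3 + 32*m^2 + 27*m + 7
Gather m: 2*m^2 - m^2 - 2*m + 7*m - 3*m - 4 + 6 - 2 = m^2 + 2*m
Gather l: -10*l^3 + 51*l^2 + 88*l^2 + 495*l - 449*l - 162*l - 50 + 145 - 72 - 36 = -10*l^3 + 139*l^2 - 116*l - 13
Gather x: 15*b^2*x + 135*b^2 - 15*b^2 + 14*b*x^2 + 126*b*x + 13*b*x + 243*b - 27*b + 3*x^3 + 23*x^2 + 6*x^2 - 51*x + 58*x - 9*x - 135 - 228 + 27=120*b^2 + 216*b + 3*x^3 + x^2*(14*b + 29) + x*(15*b^2 + 139*b - 2) - 336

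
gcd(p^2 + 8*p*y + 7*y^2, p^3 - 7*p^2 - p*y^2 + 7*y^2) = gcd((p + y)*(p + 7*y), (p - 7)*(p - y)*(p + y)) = p + y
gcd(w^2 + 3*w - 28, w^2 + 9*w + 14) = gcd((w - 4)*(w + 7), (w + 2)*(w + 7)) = w + 7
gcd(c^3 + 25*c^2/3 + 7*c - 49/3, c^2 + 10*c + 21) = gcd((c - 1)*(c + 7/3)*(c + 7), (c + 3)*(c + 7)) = c + 7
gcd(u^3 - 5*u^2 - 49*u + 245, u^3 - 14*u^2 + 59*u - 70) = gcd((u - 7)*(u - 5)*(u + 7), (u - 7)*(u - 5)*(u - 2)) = u^2 - 12*u + 35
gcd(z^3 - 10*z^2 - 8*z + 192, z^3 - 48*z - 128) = z^2 - 4*z - 32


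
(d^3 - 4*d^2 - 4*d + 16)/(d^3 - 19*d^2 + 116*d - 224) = (d^2 - 4)/(d^2 - 15*d + 56)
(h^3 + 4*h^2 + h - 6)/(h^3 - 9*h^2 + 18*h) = (h^3 + 4*h^2 + h - 6)/(h*(h^2 - 9*h + 18))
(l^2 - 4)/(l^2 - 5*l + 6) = (l + 2)/(l - 3)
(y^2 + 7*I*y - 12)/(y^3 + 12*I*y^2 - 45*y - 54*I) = (y + 4*I)/(y^2 + 9*I*y - 18)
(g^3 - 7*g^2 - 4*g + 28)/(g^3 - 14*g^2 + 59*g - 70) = (g + 2)/(g - 5)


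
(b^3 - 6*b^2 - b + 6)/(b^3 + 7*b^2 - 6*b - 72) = (b^3 - 6*b^2 - b + 6)/(b^3 + 7*b^2 - 6*b - 72)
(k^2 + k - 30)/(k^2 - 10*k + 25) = (k + 6)/(k - 5)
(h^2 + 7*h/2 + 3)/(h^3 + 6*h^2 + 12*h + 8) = (h + 3/2)/(h^2 + 4*h + 4)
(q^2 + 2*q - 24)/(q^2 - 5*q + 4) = (q + 6)/(q - 1)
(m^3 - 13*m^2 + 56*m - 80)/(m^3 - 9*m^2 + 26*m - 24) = (m^2 - 9*m + 20)/(m^2 - 5*m + 6)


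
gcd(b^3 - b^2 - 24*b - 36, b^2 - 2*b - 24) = b - 6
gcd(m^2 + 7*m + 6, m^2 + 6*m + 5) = m + 1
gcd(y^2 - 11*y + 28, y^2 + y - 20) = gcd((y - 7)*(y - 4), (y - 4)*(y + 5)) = y - 4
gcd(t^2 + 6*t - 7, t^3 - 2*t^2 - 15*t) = 1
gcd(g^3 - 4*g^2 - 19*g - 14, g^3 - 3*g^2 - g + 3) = g + 1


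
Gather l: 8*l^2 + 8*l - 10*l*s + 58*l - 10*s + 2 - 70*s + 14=8*l^2 + l*(66 - 10*s) - 80*s + 16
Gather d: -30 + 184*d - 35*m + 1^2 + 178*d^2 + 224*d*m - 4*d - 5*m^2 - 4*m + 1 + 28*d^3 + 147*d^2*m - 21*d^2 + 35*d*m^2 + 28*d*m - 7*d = 28*d^3 + d^2*(147*m + 157) + d*(35*m^2 + 252*m + 173) - 5*m^2 - 39*m - 28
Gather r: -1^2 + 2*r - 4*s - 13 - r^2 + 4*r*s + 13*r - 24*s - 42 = -r^2 + r*(4*s + 15) - 28*s - 56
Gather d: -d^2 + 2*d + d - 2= -d^2 + 3*d - 2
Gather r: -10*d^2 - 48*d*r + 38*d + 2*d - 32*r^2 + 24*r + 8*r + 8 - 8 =-10*d^2 + 40*d - 32*r^2 + r*(32 - 48*d)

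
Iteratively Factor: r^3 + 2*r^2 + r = (r + 1)*(r^2 + r) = r*(r + 1)*(r + 1)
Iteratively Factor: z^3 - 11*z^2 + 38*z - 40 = (z - 4)*(z^2 - 7*z + 10) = (z - 5)*(z - 4)*(z - 2)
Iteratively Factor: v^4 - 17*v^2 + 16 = (v + 4)*(v^3 - 4*v^2 - v + 4) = (v - 4)*(v + 4)*(v^2 - 1) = (v - 4)*(v + 1)*(v + 4)*(v - 1)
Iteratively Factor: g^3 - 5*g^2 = (g)*(g^2 - 5*g) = g*(g - 5)*(g)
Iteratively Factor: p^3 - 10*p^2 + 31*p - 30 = (p - 5)*(p^2 - 5*p + 6) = (p - 5)*(p - 2)*(p - 3)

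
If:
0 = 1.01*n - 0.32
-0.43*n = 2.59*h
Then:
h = -0.05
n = 0.32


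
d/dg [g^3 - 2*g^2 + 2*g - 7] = 3*g^2 - 4*g + 2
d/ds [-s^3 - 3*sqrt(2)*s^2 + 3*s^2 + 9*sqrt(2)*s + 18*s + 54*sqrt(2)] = -3*s^2 - 6*sqrt(2)*s + 6*s + 9*sqrt(2) + 18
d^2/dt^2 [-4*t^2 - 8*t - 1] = -8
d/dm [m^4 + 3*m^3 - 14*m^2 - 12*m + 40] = 4*m^3 + 9*m^2 - 28*m - 12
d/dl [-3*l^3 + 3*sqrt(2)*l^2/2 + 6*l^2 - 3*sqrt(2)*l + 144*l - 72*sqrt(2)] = -9*l^2 + 3*sqrt(2)*l + 12*l - 3*sqrt(2) + 144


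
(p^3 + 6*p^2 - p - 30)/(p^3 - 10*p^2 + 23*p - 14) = (p^2 + 8*p + 15)/(p^2 - 8*p + 7)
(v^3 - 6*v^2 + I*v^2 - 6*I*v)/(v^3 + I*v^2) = (v - 6)/v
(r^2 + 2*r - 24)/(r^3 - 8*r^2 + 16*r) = (r + 6)/(r*(r - 4))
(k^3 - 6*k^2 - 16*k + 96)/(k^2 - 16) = k - 6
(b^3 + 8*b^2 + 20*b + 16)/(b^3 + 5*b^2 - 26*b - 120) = (b^2 + 4*b + 4)/(b^2 + b - 30)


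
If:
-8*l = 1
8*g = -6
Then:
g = -3/4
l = -1/8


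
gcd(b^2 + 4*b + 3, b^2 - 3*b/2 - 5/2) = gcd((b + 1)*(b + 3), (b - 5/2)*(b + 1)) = b + 1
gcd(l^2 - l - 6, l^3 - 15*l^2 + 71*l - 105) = l - 3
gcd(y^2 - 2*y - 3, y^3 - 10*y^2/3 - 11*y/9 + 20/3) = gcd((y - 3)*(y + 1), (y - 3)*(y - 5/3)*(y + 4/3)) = y - 3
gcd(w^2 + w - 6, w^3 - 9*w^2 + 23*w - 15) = 1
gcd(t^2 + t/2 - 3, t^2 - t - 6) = t + 2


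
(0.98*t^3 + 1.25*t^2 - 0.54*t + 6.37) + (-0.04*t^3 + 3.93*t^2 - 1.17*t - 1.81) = 0.94*t^3 + 5.18*t^2 - 1.71*t + 4.56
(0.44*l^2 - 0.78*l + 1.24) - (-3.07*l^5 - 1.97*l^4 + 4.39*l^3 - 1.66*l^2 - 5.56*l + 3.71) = 3.07*l^5 + 1.97*l^4 - 4.39*l^3 + 2.1*l^2 + 4.78*l - 2.47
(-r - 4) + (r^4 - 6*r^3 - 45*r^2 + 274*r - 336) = r^4 - 6*r^3 - 45*r^2 + 273*r - 340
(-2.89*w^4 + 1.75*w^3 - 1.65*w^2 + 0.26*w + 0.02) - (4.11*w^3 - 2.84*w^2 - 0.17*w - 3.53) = -2.89*w^4 - 2.36*w^3 + 1.19*w^2 + 0.43*w + 3.55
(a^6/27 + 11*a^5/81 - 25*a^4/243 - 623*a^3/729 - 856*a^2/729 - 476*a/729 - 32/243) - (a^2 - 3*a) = a^6/27 + 11*a^5/81 - 25*a^4/243 - 623*a^3/729 - 1585*a^2/729 + 1711*a/729 - 32/243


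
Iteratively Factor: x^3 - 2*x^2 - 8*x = (x)*(x^2 - 2*x - 8) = x*(x - 4)*(x + 2)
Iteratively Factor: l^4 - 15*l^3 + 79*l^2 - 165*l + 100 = (l - 1)*(l^3 - 14*l^2 + 65*l - 100) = (l - 5)*(l - 1)*(l^2 - 9*l + 20) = (l - 5)^2*(l - 1)*(l - 4)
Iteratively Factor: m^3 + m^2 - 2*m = (m + 2)*(m^2 - m) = (m - 1)*(m + 2)*(m)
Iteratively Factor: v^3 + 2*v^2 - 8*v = (v + 4)*(v^2 - 2*v) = v*(v + 4)*(v - 2)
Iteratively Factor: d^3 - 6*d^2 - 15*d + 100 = (d - 5)*(d^2 - d - 20) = (d - 5)^2*(d + 4)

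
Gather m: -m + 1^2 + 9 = 10 - m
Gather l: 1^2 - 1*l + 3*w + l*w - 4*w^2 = l*(w - 1) - 4*w^2 + 3*w + 1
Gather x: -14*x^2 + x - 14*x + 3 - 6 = -14*x^2 - 13*x - 3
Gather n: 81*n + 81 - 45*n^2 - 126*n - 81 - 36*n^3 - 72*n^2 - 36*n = -36*n^3 - 117*n^2 - 81*n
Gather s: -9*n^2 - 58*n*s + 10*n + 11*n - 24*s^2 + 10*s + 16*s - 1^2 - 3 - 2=-9*n^2 + 21*n - 24*s^2 + s*(26 - 58*n) - 6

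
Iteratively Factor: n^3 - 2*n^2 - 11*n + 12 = (n - 4)*(n^2 + 2*n - 3) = (n - 4)*(n - 1)*(n + 3)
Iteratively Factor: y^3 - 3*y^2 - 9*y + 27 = (y - 3)*(y^2 - 9) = (y - 3)^2*(y + 3)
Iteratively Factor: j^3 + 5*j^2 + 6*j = (j)*(j^2 + 5*j + 6) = j*(j + 2)*(j + 3)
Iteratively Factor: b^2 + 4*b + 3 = (b + 1)*(b + 3)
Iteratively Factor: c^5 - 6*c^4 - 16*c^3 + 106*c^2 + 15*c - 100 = (c + 4)*(c^4 - 10*c^3 + 24*c^2 + 10*c - 25) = (c - 5)*(c + 4)*(c^3 - 5*c^2 - c + 5) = (c - 5)*(c - 1)*(c + 4)*(c^2 - 4*c - 5) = (c - 5)*(c - 1)*(c + 1)*(c + 4)*(c - 5)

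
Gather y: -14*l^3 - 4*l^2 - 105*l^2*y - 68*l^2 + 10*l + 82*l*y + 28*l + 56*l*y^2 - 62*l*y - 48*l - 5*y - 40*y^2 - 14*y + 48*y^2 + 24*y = -14*l^3 - 72*l^2 - 10*l + y^2*(56*l + 8) + y*(-105*l^2 + 20*l + 5)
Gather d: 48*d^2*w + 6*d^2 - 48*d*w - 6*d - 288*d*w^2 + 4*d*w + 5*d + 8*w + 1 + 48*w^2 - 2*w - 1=d^2*(48*w + 6) + d*(-288*w^2 - 44*w - 1) + 48*w^2 + 6*w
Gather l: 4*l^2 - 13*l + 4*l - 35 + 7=4*l^2 - 9*l - 28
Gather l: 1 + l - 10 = l - 9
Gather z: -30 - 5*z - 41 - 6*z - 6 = -11*z - 77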